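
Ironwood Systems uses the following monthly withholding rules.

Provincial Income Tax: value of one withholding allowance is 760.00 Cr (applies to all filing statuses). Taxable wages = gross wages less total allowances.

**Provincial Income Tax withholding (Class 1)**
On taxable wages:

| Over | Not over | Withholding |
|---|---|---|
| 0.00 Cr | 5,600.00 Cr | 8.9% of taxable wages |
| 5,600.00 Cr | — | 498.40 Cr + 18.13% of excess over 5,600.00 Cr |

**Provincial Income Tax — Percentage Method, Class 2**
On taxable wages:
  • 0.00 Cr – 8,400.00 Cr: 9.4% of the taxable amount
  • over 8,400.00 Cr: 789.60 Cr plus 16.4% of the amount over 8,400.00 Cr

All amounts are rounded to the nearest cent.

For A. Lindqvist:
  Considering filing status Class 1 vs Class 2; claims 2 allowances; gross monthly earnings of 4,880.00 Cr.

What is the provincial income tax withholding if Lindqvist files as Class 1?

Provincial Income Tax (Class 1): taxable = 4,880.00 Cr − 2×760.00 Cr = 3,360.00 Cr
  8.9% × 3,360.00 Cr = 299.04 Cr

299.04 Cr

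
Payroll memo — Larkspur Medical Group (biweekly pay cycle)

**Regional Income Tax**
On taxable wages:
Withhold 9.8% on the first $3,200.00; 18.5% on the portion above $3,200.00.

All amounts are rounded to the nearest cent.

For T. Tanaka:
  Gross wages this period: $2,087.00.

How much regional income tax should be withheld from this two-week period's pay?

$204.53

Regional Income Tax: taxable = $2,087.00
  9.8% × $2,087.00 = $204.53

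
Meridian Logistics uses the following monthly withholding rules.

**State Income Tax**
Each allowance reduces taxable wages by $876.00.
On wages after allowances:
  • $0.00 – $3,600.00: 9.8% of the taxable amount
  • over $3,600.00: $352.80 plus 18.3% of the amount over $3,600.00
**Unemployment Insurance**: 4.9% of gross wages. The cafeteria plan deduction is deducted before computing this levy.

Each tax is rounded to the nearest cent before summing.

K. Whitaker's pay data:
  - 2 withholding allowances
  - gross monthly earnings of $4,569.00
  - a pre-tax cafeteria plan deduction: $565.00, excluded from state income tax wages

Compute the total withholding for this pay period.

$416.90

State Income Tax: taxable = $4,569.00 − $565.00 − 2×$876.00 = $2,252.00
  9.8% × $2,252.00 = $220.70
Unemployment Insurance: 4.9% × $4,004.00 = $196.20
Total: $220.70 + $196.20 = $416.90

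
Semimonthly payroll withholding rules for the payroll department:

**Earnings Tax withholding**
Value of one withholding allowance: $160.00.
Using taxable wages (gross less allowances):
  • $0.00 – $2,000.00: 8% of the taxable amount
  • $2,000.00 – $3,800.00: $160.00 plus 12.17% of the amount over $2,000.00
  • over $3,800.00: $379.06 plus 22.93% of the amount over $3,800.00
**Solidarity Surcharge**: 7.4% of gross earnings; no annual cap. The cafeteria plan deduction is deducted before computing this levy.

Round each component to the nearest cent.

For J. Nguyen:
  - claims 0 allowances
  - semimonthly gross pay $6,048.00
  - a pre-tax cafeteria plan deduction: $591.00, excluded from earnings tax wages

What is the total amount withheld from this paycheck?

$1,162.83

Earnings Tax: taxable = $6,048.00 − $591.00 = $5,457.00
  $379.06 + 22.93% × ($5,457.00 − $3,800.00) = $379.06 + 22.93% × $1,657.00 = $759.01
Solidarity Surcharge: 7.4% × $5,457.00 = $403.82
Total: $759.01 + $403.82 = $1,162.83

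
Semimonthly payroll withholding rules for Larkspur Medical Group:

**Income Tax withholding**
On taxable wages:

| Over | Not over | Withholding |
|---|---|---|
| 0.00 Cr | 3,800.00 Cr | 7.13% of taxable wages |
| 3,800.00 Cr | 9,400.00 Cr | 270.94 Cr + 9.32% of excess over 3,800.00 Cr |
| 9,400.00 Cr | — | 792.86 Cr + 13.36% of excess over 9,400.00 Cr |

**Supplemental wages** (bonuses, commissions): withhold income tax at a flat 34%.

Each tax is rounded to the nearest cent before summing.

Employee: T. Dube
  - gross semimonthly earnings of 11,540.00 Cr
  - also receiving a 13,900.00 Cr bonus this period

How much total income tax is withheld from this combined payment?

5,804.76 Cr

Income Tax: taxable = 11,540.00 Cr
  792.86 Cr + 13.36% × (11,540.00 Cr − 9,400.00 Cr) = 792.86 Cr + 13.36% × 2,140.00 Cr = 1,078.76 Cr
Supplemental (34% flat on bonus): 34% × 13,900.00 Cr = 4,726.00 Cr
Total income tax: 1,078.76 Cr + 4,726.00 Cr = 5,804.76 Cr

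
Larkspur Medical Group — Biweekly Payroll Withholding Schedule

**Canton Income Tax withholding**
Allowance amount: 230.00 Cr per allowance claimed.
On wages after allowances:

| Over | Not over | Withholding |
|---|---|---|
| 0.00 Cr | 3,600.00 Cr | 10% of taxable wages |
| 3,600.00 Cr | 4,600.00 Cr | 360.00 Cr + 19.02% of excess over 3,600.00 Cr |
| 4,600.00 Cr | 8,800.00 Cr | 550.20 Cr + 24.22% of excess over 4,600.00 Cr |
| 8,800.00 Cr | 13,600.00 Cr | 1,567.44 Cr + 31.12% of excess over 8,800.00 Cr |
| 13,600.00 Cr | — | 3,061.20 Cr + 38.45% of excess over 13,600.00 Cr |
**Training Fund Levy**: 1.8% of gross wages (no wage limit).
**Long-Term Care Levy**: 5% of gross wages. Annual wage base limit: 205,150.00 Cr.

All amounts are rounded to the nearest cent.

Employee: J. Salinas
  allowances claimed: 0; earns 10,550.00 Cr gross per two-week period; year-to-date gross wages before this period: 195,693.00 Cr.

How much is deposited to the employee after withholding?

Canton Income Tax: taxable = 10,550.00 Cr
  1,567.44 Cr + 31.12% × (10,550.00 Cr − 8,800.00 Cr) = 1,567.44 Cr + 31.12% × 1,750.00 Cr = 2,112.04 Cr
Training Fund Levy: 1.8% × 10,550.00 Cr = 189.90 Cr
Long-Term Care Levy: cap 205,150.00 Cr − YTD 195,693.00 Cr = 9,457.00 Cr subject; 5% × 9,457.00 Cr = 472.85 Cr
Total withheld: 2,112.04 Cr + 189.90 Cr + 472.85 Cr = 2,774.79 Cr
Net pay: 10,550.00 Cr − 2,774.79 Cr = 7,775.21 Cr

7,775.21 Cr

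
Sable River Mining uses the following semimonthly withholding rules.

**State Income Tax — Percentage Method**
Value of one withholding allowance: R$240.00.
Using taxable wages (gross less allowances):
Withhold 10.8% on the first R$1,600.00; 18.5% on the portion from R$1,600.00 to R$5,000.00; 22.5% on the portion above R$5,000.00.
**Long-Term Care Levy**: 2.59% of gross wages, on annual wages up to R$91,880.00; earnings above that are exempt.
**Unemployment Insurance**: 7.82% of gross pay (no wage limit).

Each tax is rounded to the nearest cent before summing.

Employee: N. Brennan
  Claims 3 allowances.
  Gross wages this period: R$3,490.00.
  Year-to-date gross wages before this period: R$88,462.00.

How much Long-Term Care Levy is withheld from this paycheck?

Long-Term Care Levy: cap R$91,880.00 − YTD R$88,462.00 = R$3,418.00 subject; 2.59% × R$3,418.00 = R$88.53

R$88.53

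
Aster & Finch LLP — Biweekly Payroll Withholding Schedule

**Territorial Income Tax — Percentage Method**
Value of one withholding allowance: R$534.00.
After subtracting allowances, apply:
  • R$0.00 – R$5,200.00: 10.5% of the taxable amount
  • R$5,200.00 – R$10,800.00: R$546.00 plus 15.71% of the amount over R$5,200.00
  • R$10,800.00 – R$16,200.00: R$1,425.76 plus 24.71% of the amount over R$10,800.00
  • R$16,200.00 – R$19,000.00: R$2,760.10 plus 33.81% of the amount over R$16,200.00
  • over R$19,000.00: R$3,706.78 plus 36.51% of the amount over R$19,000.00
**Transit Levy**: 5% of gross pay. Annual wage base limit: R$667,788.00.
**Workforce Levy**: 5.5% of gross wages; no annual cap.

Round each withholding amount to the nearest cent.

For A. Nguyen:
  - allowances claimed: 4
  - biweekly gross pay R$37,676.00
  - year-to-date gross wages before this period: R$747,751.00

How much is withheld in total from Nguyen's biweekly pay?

Territorial Income Tax: taxable = R$37,676.00 − 4×R$534.00 = R$35,540.00
  R$3,706.78 + 36.51% × (R$35,540.00 − R$19,000.00) = R$3,706.78 + 36.51% × R$16,540.00 = R$9,745.53
Transit Levy: YTD R$747,751.00 ≥ cap R$667,788.00 → R$0.00
Workforce Levy: 5.5% × R$37,676.00 = R$2,072.18
Total: R$9,745.53 + R$0.00 + R$2,072.18 = R$11,817.71

R$11,817.71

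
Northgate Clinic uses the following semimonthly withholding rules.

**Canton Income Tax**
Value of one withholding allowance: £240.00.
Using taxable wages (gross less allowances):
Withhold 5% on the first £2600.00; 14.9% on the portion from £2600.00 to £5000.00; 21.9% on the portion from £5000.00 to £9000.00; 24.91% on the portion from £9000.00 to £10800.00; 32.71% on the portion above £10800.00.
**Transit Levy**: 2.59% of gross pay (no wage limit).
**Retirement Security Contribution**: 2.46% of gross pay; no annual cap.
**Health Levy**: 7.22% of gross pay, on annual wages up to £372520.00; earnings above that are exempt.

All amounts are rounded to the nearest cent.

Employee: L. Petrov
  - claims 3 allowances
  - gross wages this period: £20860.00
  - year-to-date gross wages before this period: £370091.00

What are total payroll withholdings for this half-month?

Canton Income Tax: taxable = £20860.00 − 3×£240.00 = £20140.00
  £1811.98 + 32.71% × (£20140.00 − £10800.00) = £1811.98 + 32.71% × £9340.00 = £4867.09
Transit Levy: 2.59% × £20860.00 = £540.27
Retirement Security Contribution: 2.46% × £20860.00 = £513.16
Health Levy: cap £372520.00 − YTD £370091.00 = £2429.00 subject; 7.22% × £2429.00 = £175.37
Total: £4867.09 + £540.27 + £513.16 + £175.37 = £6095.89

£6095.89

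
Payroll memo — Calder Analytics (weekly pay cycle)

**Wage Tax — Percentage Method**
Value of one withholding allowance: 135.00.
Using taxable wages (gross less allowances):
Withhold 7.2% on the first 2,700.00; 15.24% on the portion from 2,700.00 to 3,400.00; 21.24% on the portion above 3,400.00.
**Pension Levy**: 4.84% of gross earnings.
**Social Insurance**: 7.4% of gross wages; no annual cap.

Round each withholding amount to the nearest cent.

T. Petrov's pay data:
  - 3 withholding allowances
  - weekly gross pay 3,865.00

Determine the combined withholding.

Wage Tax: taxable = 3,865.00 − 3×135.00 = 3,460.00
  301.08 + 21.24% × (3,460.00 − 3,400.00) = 301.08 + 21.24% × 60.00 = 313.82
Pension Levy: 4.84% × 3,865.00 = 187.07
Social Insurance: 7.4% × 3,865.00 = 286.01
Total: 313.82 + 187.07 + 286.01 = 786.90

786.90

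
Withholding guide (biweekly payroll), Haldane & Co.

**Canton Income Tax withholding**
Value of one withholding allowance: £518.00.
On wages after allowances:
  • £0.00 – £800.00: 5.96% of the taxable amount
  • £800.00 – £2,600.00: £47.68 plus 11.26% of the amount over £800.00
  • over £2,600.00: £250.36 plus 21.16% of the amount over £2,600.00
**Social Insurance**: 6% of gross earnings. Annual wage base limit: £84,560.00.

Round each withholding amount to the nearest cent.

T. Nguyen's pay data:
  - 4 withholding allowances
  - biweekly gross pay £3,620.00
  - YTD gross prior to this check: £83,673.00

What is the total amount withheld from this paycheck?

£185.12

Canton Income Tax: taxable = £3,620.00 − 4×£518.00 = £1,548.00
  £47.68 + 11.26% × (£1,548.00 − £800.00) = £47.68 + 11.26% × £748.00 = £131.90
Social Insurance: cap £84,560.00 − YTD £83,673.00 = £887.00 subject; 6% × £887.00 = £53.22
Total: £131.90 + £53.22 = £185.12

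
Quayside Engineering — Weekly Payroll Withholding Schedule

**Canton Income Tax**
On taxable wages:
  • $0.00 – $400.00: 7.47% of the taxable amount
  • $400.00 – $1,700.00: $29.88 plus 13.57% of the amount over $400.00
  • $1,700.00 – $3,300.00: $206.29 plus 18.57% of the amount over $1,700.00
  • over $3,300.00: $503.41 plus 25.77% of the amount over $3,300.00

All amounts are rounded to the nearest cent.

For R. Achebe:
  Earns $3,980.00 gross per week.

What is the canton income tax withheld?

Canton Income Tax: taxable = $3,980.00
  $503.41 + 25.77% × ($3,980.00 − $3,300.00) = $503.41 + 25.77% × $680.00 = $678.65

$678.65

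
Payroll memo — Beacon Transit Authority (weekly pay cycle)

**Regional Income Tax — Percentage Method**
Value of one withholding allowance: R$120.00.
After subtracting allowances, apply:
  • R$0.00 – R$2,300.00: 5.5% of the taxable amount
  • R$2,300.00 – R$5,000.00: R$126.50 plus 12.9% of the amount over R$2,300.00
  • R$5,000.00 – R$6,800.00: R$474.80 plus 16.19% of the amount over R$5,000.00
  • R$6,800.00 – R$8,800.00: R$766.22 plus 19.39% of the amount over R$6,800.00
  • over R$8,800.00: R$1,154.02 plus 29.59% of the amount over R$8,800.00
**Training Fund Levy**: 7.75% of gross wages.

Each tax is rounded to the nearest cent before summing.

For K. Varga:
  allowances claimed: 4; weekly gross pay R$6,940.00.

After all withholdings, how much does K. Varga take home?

Regional Income Tax: taxable = R$6,940.00 − 4×R$120.00 = R$6,460.00
  R$474.80 + 16.19% × (R$6,460.00 − R$5,000.00) = R$474.80 + 16.19% × R$1,460.00 = R$711.17
Training Fund Levy: 7.75% × R$6,940.00 = R$537.85
Total withheld: R$711.17 + R$537.85 = R$1,249.02
Net pay: R$6,940.00 − R$1,249.02 = R$5,690.98

R$5,690.98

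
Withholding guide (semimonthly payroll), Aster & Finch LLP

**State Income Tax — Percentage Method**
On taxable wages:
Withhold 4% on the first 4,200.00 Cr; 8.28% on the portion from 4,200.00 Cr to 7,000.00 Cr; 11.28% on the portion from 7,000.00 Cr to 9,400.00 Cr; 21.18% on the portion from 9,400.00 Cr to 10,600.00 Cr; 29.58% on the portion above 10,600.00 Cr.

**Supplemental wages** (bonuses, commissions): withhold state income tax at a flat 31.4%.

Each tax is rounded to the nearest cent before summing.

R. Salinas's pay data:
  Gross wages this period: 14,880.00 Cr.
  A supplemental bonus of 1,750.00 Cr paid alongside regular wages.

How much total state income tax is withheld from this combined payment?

2,740.24 Cr

State Income Tax: taxable = 14,880.00 Cr
  924.72 Cr + 29.58% × (14,880.00 Cr − 10,600.00 Cr) = 924.72 Cr + 29.58% × 4,280.00 Cr = 2,190.74 Cr
Supplemental (31.4% flat on bonus): 31.4% × 1,750.00 Cr = 549.50 Cr
Total state income tax: 2,190.74 Cr + 549.50 Cr = 2,740.24 Cr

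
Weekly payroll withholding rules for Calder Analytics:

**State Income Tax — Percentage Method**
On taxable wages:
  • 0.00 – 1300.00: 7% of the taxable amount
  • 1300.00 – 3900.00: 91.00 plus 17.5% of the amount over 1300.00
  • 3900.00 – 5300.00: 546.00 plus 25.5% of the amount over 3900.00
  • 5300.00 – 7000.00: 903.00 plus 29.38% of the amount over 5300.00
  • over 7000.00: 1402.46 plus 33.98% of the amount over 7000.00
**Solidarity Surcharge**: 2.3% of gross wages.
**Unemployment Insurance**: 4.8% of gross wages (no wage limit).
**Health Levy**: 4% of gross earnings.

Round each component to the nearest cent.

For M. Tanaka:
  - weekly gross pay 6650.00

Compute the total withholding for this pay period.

2037.78

State Income Tax: taxable = 6650.00
  903.00 + 29.38% × (6650.00 − 5300.00) = 903.00 + 29.38% × 1350.00 = 1299.63
Solidarity Surcharge: 2.3% × 6650.00 = 152.95
Unemployment Insurance: 4.8% × 6650.00 = 319.20
Health Levy: 4% × 6650.00 = 266.00
Total: 1299.63 + 152.95 + 319.20 + 266.00 = 2037.78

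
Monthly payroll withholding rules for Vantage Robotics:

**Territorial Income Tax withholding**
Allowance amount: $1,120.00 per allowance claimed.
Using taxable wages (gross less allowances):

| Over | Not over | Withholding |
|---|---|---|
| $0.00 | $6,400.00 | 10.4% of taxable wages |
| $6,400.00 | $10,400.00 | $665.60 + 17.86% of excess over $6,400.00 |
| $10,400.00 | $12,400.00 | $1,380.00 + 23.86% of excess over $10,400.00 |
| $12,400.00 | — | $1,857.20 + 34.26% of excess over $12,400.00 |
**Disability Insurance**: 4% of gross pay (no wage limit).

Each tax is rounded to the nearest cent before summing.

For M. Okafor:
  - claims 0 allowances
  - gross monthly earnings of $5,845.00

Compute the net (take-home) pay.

$5,003.32

Territorial Income Tax: taxable = $5,845.00
  10.4% × $5,845.00 = $607.88
Disability Insurance: 4% × $5,845.00 = $233.80
Total withheld: $607.88 + $233.80 = $841.68
Net pay: $5,845.00 − $841.68 = $5,003.32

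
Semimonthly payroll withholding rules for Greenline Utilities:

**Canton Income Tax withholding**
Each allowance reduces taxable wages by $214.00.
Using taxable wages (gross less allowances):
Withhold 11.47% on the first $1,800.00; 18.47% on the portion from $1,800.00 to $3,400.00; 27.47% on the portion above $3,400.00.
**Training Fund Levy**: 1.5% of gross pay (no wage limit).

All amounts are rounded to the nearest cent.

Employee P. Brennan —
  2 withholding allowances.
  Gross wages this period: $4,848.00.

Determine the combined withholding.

Canton Income Tax: taxable = $4,848.00 − 2×$214.00 = $4,420.00
  $501.98 + 27.47% × ($4,420.00 − $3,400.00) = $501.98 + 27.47% × $1,020.00 = $782.17
Training Fund Levy: 1.5% × $4,848.00 = $72.72
Total: $782.17 + $72.72 = $854.89

$854.89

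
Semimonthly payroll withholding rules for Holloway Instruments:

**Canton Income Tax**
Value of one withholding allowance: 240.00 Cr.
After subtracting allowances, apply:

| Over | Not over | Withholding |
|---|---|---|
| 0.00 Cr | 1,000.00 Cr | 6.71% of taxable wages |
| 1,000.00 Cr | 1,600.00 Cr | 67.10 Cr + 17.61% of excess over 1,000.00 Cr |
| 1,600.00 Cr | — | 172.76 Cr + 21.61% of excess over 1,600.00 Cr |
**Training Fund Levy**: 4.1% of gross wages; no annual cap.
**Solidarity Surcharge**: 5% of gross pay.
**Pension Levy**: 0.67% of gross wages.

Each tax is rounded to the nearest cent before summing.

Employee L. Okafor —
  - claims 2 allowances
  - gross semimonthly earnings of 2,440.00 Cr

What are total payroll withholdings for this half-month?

Canton Income Tax: taxable = 2,440.00 Cr − 2×240.00 Cr = 1,960.00 Cr
  172.76 Cr + 21.61% × (1,960.00 Cr − 1,600.00 Cr) = 172.76 Cr + 21.61% × 360.00 Cr = 250.56 Cr
Training Fund Levy: 4.1% × 2,440.00 Cr = 100.04 Cr
Solidarity Surcharge: 5% × 2,440.00 Cr = 122.00 Cr
Pension Levy: 0.67% × 2,440.00 Cr = 16.35 Cr
Total: 250.56 Cr + 100.04 Cr + 122.00 Cr + 16.35 Cr = 488.95 Cr

488.95 Cr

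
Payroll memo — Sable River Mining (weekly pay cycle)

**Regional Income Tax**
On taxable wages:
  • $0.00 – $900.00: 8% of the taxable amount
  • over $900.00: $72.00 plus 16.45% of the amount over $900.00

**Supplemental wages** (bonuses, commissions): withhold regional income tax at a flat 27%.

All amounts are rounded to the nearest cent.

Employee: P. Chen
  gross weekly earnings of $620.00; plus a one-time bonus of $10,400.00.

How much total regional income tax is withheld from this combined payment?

Regional Income Tax: taxable = $620.00
  8% × $620.00 = $49.60
Supplemental (27% flat on bonus): 27% × $10,400.00 = $2,808.00
Total regional income tax: $49.60 + $2,808.00 = $2,857.60

$2,857.60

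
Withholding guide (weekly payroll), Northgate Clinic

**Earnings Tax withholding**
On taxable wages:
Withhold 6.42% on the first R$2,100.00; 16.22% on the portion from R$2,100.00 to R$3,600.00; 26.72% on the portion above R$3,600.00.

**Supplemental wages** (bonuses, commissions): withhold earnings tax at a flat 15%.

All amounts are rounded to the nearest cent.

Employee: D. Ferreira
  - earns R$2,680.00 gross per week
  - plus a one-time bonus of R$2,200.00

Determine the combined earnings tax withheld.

Earnings Tax: taxable = R$2,680.00
  R$134.82 + 16.22% × (R$2,680.00 − R$2,100.00) = R$134.82 + 16.22% × R$580.00 = R$228.90
Supplemental (15% flat on bonus): 15% × R$2,200.00 = R$330.00
Total earnings tax: R$228.90 + R$330.00 = R$558.90

R$558.90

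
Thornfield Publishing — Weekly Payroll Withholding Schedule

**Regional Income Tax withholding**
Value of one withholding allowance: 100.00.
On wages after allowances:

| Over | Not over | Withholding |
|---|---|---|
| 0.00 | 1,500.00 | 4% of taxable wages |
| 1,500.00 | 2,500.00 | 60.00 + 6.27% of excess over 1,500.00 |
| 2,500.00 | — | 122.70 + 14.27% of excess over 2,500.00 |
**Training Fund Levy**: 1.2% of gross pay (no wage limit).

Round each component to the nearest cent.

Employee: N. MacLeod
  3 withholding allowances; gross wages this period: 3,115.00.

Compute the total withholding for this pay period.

205.03

Regional Income Tax: taxable = 3,115.00 − 3×100.00 = 2,815.00
  122.70 + 14.27% × (2,815.00 − 2,500.00) = 122.70 + 14.27% × 315.00 = 167.65
Training Fund Levy: 1.2% × 3,115.00 = 37.38
Total: 167.65 + 37.38 = 205.03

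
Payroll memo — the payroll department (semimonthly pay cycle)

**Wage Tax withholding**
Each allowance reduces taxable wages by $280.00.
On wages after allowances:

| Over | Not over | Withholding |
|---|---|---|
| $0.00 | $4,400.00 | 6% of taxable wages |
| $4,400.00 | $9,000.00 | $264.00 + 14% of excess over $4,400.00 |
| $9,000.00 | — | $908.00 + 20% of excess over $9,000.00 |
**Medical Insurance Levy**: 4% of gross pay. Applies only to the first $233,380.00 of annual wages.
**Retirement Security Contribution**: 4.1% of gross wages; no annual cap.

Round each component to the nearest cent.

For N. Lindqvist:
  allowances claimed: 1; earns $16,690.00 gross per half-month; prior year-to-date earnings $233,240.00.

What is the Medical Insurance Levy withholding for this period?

Medical Insurance Levy: cap $233,380.00 − YTD $233,240.00 = $140.00 subject; 4% × $140.00 = $5.60

$5.60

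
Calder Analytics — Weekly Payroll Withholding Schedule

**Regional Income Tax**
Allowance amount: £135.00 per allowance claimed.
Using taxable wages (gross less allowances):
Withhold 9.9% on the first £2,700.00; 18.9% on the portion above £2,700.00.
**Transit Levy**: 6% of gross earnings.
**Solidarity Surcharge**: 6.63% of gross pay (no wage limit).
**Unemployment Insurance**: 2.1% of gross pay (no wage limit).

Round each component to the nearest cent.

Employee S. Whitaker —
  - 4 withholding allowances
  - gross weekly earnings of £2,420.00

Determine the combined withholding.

Regional Income Tax: taxable = £2,420.00 − 4×£135.00 = £1,880.00
  9.9% × £1,880.00 = £186.12
Transit Levy: 6% × £2,420.00 = £145.20
Solidarity Surcharge: 6.63% × £2,420.00 = £160.45
Unemployment Insurance: 2.1% × £2,420.00 = £50.82
Total: £186.12 + £145.20 + £160.45 + £50.82 = £542.59

£542.59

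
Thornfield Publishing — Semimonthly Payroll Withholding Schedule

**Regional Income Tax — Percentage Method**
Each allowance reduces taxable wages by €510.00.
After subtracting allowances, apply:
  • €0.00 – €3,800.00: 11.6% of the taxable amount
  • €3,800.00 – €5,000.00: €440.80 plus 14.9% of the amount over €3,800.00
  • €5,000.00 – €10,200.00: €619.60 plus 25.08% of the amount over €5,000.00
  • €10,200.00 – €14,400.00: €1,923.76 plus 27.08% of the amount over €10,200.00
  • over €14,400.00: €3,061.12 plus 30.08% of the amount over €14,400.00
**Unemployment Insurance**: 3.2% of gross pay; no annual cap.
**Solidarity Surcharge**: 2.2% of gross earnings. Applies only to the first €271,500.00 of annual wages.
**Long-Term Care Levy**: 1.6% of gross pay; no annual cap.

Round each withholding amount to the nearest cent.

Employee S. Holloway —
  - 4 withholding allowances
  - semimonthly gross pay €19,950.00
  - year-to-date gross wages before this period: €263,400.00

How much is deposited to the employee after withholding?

Regional Income Tax: taxable = €19,950.00 − 4×€510.00 = €17,910.00
  €3,061.12 + 30.08% × (€17,910.00 − €14,400.00) = €3,061.12 + 30.08% × €3,510.00 = €4,116.93
Unemployment Insurance: 3.2% × €19,950.00 = €638.40
Solidarity Surcharge: cap €271,500.00 − YTD €263,400.00 = €8,100.00 subject; 2.2% × €8,100.00 = €178.20
Long-Term Care Levy: 1.6% × €19,950.00 = €319.20
Total withheld: €4,116.93 + €638.40 + €178.20 + €319.20 = €5,252.73
Net pay: €19,950.00 − €5,252.73 = €14,697.27

€14,697.27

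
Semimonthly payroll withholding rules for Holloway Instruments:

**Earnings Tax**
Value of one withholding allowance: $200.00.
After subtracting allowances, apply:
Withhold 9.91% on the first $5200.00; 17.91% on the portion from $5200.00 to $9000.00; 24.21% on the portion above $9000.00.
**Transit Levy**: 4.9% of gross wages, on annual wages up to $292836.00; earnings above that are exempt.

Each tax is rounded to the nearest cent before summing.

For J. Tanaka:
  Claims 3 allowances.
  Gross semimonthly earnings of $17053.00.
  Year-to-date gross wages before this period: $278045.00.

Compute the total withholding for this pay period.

Earnings Tax: taxable = $17053.00 − 3×$200.00 = $16453.00
  $1195.90 + 24.21% × ($16453.00 − $9000.00) = $1195.90 + 24.21% × $7453.00 = $3000.27
Transit Levy: cap $292836.00 − YTD $278045.00 = $14791.00 subject; 4.9% × $14791.00 = $724.76
Total: $3000.27 + $724.76 = $3725.03

$3725.03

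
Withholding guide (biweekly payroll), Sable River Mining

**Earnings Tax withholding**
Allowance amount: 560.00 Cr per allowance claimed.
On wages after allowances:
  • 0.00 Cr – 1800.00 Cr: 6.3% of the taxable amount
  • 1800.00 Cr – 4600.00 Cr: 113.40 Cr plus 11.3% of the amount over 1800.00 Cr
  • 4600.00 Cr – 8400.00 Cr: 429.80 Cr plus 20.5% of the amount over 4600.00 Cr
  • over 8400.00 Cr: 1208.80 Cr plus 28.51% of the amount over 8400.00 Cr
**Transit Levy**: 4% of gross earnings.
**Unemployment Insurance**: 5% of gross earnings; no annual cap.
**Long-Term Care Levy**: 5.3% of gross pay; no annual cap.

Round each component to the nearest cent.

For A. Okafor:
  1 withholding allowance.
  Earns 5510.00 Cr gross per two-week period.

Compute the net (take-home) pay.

Earnings Tax: taxable = 5510.00 Cr − 1×560.00 Cr = 4950.00 Cr
  429.80 Cr + 20.5% × (4950.00 Cr − 4600.00 Cr) = 429.80 Cr + 20.5% × 350.00 Cr = 501.55 Cr
Transit Levy: 4% × 5510.00 Cr = 220.40 Cr
Unemployment Insurance: 5% × 5510.00 Cr = 275.50 Cr
Long-Term Care Levy: 5.3% × 5510.00 Cr = 292.03 Cr
Total withheld: 501.55 Cr + 220.40 Cr + 275.50 Cr + 292.03 Cr = 1289.48 Cr
Net pay: 5510.00 Cr − 1289.48 Cr = 4220.52 Cr

4220.52 Cr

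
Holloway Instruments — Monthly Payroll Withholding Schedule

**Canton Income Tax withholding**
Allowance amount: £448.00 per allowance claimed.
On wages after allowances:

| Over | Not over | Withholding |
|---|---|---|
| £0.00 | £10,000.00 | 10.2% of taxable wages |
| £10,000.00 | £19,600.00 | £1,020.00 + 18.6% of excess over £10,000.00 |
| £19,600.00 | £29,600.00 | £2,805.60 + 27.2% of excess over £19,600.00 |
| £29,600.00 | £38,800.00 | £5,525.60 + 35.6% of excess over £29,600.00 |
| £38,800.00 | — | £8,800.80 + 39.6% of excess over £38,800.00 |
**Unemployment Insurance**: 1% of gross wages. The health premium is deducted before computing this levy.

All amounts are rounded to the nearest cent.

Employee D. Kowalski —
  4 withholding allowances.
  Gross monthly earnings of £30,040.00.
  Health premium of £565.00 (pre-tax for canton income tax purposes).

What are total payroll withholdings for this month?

Canton Income Tax: taxable = £30,040.00 − £565.00 − 4×£448.00 = £27,683.00
  £2,805.60 + 27.2% × (£27,683.00 − £19,600.00) = £2,805.60 + 27.2% × £8,083.00 = £5,004.18
Unemployment Insurance: 1% × £29,475.00 = £294.75
Total: £5,004.18 + £294.75 = £5,298.93

£5,298.93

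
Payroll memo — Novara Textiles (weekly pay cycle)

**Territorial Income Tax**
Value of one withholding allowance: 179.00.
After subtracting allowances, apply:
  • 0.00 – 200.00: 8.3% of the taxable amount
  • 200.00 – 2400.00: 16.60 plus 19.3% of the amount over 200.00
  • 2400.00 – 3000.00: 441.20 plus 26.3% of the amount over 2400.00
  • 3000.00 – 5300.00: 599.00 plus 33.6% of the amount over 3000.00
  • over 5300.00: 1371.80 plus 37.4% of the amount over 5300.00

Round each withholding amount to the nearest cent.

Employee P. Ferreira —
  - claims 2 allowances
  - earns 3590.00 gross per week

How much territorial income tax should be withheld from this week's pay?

676.95

Territorial Income Tax: taxable = 3590.00 − 2×179.00 = 3232.00
  599.00 + 33.6% × (3232.00 − 3000.00) = 599.00 + 33.6% × 232.00 = 676.95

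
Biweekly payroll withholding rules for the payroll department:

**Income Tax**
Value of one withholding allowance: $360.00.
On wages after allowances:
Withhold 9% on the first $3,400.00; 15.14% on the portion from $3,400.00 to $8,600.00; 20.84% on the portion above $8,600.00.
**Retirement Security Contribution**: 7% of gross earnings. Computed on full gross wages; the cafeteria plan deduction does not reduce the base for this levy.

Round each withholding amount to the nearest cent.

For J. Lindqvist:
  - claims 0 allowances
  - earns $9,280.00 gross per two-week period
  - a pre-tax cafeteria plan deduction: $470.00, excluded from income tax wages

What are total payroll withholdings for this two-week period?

Income Tax: taxable = $9,280.00 − $470.00 = $8,810.00
  $1,093.28 + 20.84% × ($8,810.00 − $8,600.00) = $1,093.28 + 20.84% × $210.00 = $1,137.04
Retirement Security Contribution: 7% × $9,280.00 = $649.60
Total: $1,137.04 + $649.60 = $1,786.64

$1,786.64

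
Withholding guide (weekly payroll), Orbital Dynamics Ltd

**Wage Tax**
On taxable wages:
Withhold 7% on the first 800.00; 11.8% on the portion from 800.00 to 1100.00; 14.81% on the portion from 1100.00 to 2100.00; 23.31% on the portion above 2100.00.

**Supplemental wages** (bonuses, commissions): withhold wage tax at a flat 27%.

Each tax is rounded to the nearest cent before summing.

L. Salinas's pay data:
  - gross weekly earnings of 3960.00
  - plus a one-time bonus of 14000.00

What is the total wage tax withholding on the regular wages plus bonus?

Wage Tax: taxable = 3960.00
  239.50 + 23.31% × (3960.00 − 2100.00) = 239.50 + 23.31% × 1860.00 = 673.07
Supplemental (27% flat on bonus): 27% × 14000.00 = 3780.00
Total wage tax: 673.07 + 3780.00 = 4453.07

4453.07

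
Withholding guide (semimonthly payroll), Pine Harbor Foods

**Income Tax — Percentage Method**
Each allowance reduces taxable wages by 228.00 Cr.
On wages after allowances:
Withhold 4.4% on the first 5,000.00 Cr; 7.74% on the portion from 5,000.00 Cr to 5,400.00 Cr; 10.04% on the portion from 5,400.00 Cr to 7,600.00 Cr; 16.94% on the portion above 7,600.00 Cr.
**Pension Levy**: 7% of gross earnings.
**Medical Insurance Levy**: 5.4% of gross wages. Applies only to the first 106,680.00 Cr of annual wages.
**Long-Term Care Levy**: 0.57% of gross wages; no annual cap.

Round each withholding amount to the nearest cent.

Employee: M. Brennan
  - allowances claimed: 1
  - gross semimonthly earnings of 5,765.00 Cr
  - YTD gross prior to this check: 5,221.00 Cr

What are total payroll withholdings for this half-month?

1,012.43 Cr

Income Tax: taxable = 5,765.00 Cr − 1×228.00 Cr = 5,537.00 Cr
  250.96 Cr + 10.04% × (5,537.00 Cr − 5,400.00 Cr) = 250.96 Cr + 10.04% × 137.00 Cr = 264.71 Cr
Pension Levy: 7% × 5,765.00 Cr = 403.55 Cr
Medical Insurance Levy: 5.4% × 5,765.00 Cr = 311.31 Cr
Long-Term Care Levy: 0.57% × 5,765.00 Cr = 32.86 Cr
Total: 264.71 Cr + 403.55 Cr + 311.31 Cr + 32.86 Cr = 1,012.43 Cr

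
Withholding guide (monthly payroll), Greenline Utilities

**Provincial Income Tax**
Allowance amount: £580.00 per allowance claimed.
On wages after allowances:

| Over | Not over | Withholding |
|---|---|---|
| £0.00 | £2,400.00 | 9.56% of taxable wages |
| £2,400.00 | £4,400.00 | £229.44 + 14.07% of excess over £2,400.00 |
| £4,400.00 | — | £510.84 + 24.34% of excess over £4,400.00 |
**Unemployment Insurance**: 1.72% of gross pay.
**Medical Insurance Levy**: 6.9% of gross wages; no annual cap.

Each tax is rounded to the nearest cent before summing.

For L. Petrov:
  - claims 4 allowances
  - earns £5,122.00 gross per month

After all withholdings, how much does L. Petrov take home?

Provincial Income Tax: taxable = £5,122.00 − 4×£580.00 = £2,802.00
  £229.44 + 14.07% × (£2,802.00 − £2,400.00) = £229.44 + 14.07% × £402.00 = £286.00
Unemployment Insurance: 1.72% × £5,122.00 = £88.10
Medical Insurance Levy: 6.9% × £5,122.00 = £353.42
Total withheld: £286.00 + £88.10 + £353.42 = £727.52
Net pay: £5,122.00 − £727.52 = £4,394.48

£4,394.48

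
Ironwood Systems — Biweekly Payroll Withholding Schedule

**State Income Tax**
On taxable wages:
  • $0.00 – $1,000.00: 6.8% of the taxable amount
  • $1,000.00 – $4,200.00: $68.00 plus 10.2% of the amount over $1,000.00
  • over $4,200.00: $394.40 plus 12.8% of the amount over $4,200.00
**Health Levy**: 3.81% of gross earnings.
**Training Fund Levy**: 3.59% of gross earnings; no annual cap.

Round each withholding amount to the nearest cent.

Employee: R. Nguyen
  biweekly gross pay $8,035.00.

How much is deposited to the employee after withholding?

$6,555.13

State Income Tax: taxable = $8,035.00
  $394.40 + 12.8% × ($8,035.00 − $4,200.00) = $394.40 + 12.8% × $3,835.00 = $885.28
Health Levy: 3.81% × $8,035.00 = $306.13
Training Fund Levy: 3.59% × $8,035.00 = $288.46
Total withheld: $885.28 + $306.13 + $288.46 = $1,479.87
Net pay: $8,035.00 − $1,479.87 = $6,555.13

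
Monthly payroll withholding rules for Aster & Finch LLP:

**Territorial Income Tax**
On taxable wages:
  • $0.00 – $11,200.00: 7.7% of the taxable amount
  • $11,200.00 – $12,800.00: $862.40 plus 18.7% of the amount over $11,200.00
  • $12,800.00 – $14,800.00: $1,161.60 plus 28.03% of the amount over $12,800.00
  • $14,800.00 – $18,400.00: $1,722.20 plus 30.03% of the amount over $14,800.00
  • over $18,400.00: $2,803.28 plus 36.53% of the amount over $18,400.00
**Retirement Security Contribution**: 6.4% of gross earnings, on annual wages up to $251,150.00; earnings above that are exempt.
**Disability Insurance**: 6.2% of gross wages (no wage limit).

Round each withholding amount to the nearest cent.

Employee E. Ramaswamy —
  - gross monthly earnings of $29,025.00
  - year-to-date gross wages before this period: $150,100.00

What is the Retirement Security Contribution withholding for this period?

$1,857.60

Retirement Security Contribution: 6.4% × $29,025.00 = $1,857.60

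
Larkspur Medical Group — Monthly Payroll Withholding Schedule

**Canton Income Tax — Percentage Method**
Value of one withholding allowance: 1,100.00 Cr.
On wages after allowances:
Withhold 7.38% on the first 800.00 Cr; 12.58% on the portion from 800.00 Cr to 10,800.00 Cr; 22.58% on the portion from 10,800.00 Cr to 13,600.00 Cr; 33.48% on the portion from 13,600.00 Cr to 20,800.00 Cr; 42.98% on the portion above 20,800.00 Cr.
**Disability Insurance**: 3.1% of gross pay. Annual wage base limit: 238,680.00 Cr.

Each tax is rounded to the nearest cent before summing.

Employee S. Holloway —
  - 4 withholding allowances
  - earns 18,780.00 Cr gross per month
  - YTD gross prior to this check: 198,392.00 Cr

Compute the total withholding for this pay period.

2,792.60 Cr

Canton Income Tax: taxable = 18,780.00 Cr − 4×1,100.00 Cr = 14,380.00 Cr
  1,949.28 Cr + 33.48% × (14,380.00 Cr − 13,600.00 Cr) = 1,949.28 Cr + 33.48% × 780.00 Cr = 2,210.42 Cr
Disability Insurance: 3.1% × 18,780.00 Cr = 582.18 Cr
Total: 2,210.42 Cr + 582.18 Cr = 2,792.60 Cr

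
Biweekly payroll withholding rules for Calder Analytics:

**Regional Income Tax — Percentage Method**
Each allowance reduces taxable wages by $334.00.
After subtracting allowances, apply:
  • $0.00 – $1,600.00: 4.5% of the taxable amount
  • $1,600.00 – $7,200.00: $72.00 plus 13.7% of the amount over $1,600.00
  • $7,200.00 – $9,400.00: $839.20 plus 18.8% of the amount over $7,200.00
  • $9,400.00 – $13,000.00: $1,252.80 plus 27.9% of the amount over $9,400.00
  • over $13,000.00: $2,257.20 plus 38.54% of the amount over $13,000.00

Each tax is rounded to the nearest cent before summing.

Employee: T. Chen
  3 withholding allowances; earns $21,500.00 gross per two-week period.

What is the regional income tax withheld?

Regional Income Tax: taxable = $21,500.00 − 3×$334.00 = $20,498.00
  $2,257.20 + 38.54% × ($20,498.00 − $13,000.00) = $2,257.20 + 38.54% × $7,498.00 = $5,146.93

$5,146.93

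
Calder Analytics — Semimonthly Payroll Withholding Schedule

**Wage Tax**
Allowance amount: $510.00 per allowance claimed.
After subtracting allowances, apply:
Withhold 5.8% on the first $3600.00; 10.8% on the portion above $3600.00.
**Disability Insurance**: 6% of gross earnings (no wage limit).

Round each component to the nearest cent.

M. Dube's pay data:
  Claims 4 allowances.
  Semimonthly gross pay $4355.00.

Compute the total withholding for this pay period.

$395.57

Wage Tax: taxable = $4355.00 − 4×$510.00 = $2315.00
  5.8% × $2315.00 = $134.27
Disability Insurance: 6% × $4355.00 = $261.30
Total: $134.27 + $261.30 = $395.57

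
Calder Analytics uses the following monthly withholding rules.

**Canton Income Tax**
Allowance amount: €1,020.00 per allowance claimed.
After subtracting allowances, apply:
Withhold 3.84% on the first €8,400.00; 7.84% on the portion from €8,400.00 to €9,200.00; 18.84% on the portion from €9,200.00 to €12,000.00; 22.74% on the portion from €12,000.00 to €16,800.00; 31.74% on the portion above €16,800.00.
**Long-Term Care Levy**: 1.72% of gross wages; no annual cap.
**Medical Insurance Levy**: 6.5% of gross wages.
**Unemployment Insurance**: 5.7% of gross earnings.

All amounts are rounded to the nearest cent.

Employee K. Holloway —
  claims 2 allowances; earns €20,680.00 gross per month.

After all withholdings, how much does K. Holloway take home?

Canton Income Tax: taxable = €20,680.00 − 2×€1,020.00 = €18,640.00
  €2,004.32 + 31.74% × (€18,640.00 − €16,800.00) = €2,004.32 + 31.74% × €1,840.00 = €2,588.34
Long-Term Care Levy: 1.72% × €20,680.00 = €355.70
Medical Insurance Levy: 6.5% × €20,680.00 = €1,344.20
Unemployment Insurance: 5.7% × €20,680.00 = €1,178.76
Total withheld: €2,588.34 + €355.70 + €1,344.20 + €1,178.76 = €5,467.00
Net pay: €20,680.00 − €5,467.00 = €15,213.00

€15,213.00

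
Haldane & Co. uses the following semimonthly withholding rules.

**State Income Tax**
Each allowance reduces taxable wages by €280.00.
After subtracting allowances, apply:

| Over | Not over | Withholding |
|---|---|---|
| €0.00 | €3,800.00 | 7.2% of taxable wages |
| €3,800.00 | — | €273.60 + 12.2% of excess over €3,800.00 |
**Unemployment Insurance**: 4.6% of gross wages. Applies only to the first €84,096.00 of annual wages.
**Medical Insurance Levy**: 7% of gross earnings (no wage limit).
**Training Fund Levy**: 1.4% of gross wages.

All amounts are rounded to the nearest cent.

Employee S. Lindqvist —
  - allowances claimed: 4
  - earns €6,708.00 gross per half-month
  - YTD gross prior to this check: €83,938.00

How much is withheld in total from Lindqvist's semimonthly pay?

€1,062.48

State Income Tax: taxable = €6,708.00 − 4×€280.00 = €5,588.00
  €273.60 + 12.2% × (€5,588.00 − €3,800.00) = €273.60 + 12.2% × €1,788.00 = €491.74
Unemployment Insurance: cap €84,096.00 − YTD €83,938.00 = €158.00 subject; 4.6% × €158.00 = €7.27
Medical Insurance Levy: 7% × €6,708.00 = €469.56
Training Fund Levy: 1.4% × €6,708.00 = €93.91
Total: €491.74 + €7.27 + €469.56 + €93.91 = €1,062.48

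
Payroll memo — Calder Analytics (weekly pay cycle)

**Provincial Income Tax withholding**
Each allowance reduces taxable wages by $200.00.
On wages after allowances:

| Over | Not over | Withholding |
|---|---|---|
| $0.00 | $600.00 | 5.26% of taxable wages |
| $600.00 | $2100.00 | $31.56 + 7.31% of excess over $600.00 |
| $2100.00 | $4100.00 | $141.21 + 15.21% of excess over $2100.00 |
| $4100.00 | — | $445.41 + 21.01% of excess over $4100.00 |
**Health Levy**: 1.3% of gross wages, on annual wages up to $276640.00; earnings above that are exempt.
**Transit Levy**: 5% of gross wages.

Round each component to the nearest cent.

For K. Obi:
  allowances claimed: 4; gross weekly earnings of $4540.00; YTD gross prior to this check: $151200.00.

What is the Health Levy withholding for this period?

$59.02

Health Levy: 1.3% × $4540.00 = $59.02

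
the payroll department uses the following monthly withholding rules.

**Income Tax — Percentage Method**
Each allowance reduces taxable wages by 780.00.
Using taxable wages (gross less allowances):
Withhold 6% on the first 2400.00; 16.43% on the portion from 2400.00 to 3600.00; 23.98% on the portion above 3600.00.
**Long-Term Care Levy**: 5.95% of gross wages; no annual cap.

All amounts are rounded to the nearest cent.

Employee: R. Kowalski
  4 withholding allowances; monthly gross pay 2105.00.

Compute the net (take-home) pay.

Income Tax: taxable = 2105.00 − 4×780.00 = -1015.00
  Taxable ≤ 0 → 0.00
Long-Term Care Levy: 5.95% × 2105.00 = 125.25
Total withheld: 0.00 + 125.25 = 125.25
Net pay: 2105.00 − 125.25 = 1979.75

1979.75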